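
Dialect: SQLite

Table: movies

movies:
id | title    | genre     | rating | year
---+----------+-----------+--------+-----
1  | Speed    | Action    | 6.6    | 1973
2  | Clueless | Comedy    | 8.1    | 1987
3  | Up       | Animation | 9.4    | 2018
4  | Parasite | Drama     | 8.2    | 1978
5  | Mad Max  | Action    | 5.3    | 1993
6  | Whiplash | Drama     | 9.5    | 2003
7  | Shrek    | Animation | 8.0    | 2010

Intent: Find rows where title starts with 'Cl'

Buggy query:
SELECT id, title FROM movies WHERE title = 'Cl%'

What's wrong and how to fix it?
Bug: Wildcards only work with LIKE; '=' treats '%' as a literal character

Fix: Replace '=' with LIKE so 'Cl%' is treated as a pattern

Corrected query:
SELECT id, title FROM movies WHERE title LIKE 'Cl%'

Result:
id | title   
---+---------
2  | Clueless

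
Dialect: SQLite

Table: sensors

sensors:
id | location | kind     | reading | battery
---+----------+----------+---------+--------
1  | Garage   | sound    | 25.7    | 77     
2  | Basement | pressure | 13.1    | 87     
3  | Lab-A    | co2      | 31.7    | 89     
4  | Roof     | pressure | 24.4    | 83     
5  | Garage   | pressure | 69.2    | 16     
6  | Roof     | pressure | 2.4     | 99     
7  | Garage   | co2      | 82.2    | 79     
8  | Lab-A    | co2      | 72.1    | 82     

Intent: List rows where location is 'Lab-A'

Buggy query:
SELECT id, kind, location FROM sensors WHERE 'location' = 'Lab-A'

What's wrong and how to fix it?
Bug: 'location' in single quotes is a string literal, not the column; the comparison is literal-vs-literal and never true

Fix: Remove the quotes around the column name (or use double quotes for an identifier)

Corrected query:
SELECT id, kind, location FROM sensors WHERE location = 'Lab-A'

Result:
id | kind | location
---+------+---------
3  | co2  | Lab-A   
8  | co2  | Lab-A   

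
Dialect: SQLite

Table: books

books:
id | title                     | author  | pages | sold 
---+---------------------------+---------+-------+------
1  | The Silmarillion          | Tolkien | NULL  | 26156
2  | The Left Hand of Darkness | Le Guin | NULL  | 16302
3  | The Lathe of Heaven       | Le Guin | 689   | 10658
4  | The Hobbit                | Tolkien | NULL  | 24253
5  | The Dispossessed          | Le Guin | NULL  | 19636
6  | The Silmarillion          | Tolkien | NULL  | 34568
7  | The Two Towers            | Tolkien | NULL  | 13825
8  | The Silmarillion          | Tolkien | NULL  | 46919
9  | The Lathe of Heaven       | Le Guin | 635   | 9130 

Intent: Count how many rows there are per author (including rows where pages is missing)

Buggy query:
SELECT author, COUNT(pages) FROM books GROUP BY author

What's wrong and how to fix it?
Bug: COUNT(pages) skips NULLs, so groups with missing pages are undercounted

Fix: Replace COUNT(pages) with COUNT(*)

Corrected query:
SELECT author, COUNT(*) FROM books GROUP BY author

Result:
author  | COUNT(*)
--------+---------
Le Guin | 4       
Tolkien | 5       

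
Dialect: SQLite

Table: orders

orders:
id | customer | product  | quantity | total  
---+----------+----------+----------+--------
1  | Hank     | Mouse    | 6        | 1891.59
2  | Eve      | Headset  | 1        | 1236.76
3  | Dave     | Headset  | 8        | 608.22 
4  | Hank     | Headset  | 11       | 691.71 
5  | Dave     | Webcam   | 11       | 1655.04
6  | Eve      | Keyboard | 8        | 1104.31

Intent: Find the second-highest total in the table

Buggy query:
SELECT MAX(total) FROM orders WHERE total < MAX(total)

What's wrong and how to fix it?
Bug: MAX(total) on the right of the comparison is an aggregate-in-WHERE error

Fix: Compute the overall MAX in a subquery, then take MAX of rows below it

Corrected query:
SELECT MAX(total) FROM orders WHERE total < (SELECT MAX(total) FROM orders)

Result:
MAX(total)
----------
1655.04   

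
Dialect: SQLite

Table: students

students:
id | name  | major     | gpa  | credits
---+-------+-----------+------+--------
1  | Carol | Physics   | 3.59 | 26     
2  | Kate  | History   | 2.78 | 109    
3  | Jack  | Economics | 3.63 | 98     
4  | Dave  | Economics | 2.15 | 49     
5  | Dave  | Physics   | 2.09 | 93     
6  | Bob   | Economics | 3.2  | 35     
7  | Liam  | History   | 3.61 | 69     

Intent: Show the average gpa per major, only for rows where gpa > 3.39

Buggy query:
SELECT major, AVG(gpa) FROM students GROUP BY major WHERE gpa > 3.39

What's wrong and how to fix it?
Bug: WHERE cannot follow GROUP BY

Fix: Place WHERE between FROM and GROUP BY

Corrected query:
SELECT major, AVG(gpa) FROM students WHERE gpa > 3.39 GROUP BY major

Result:
major     | AVG(gpa)
----------+---------
Economics | 3.63    
History   | 3.61    
Physics   | 3.59    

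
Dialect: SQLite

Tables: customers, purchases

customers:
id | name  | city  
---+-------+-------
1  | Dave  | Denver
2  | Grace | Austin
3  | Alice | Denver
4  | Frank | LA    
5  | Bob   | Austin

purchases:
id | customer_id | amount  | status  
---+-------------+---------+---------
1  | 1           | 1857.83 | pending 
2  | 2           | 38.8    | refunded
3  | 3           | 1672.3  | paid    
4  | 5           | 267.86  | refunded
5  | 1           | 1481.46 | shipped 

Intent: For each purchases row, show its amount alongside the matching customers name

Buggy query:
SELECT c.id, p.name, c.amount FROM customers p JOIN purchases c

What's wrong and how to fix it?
Bug: Missing join condition: each purchases row is matched to all customers rows instead of just its own

Fix: Add ON c.customer_id = p.id to the JOIN

Corrected query:
SELECT c.id, p.name, c.amount FROM customers p JOIN purchases c ON c.customer_id = p.id

Result:
id | name  | amount 
---+-------+--------
1  | Dave  | 1857.83
2  | Grace | 38.8   
3  | Alice | 1672.3 
4  | Bob   | 267.86 
5  | Dave  | 1481.46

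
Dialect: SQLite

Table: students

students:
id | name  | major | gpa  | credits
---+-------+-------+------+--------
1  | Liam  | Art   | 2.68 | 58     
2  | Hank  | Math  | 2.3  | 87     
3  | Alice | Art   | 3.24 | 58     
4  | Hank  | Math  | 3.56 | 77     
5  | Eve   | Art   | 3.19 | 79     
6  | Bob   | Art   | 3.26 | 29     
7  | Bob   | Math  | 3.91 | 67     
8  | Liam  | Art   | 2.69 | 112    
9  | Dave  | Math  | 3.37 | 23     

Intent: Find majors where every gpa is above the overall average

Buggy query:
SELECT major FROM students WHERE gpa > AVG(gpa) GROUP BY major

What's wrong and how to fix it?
Bug: WHERE evaluates per row before aggregation, so AVG() is unavailable

Fix: Compute the overall average in a scalar subquery and compare each group's MIN against it in HAVING

Corrected query:
SELECT major FROM students GROUP BY major HAVING MIN(gpa) > (SELECT AVG(gpa) FROM students)

Result:
(no rows)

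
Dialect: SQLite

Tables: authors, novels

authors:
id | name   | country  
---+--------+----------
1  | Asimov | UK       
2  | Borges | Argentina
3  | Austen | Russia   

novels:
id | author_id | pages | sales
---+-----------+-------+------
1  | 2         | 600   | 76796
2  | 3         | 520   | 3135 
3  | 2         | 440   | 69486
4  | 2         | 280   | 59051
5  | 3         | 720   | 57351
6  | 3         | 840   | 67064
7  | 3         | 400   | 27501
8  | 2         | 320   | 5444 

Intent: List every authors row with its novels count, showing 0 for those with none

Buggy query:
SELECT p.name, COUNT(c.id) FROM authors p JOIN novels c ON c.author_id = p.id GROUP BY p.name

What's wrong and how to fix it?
Bug: INNER JOIN drops authors rows that have no matching novels rows

Fix: Use LEFT JOIN so parents without children still appear (COUNT(c.id) gives 0)

Corrected query:
SELECT p.name, COUNT(c.id) FROM authors p LEFT JOIN novels c ON c.author_id = p.id GROUP BY p.name

Result:
name   | COUNT(c.id)
-------+------------
Asimov | 0          
Austen | 4          
Borges | 4          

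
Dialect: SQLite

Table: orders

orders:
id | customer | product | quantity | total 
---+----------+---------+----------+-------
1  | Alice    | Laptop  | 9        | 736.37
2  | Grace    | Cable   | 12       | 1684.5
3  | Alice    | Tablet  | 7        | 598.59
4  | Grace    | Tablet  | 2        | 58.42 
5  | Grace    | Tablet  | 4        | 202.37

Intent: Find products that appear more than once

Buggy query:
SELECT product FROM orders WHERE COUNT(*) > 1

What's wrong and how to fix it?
Bug: WHERE can't reference COUNT(*); aggregates are computed after WHERE

Fix: Group first, then use HAVING for the count condition

Corrected query:
SELECT product FROM orders GROUP BY product HAVING COUNT(*) > 1

Result:
product
-------
Tablet 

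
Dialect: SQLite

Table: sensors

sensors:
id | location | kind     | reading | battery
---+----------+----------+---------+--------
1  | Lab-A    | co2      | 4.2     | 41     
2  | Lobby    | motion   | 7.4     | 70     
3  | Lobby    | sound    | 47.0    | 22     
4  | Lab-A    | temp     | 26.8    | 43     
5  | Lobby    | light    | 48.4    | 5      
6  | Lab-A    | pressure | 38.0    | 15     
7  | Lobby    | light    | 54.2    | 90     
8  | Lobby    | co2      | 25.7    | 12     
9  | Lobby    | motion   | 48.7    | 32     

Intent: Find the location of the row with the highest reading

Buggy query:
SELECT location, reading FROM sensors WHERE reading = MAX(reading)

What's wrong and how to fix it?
Bug: WHERE is evaluated per row; an aggregate over the whole table isn't defined there

Fix: Use a subquery: WHERE reading = (SELECT MAX(reading) FROM sensors)

Corrected query:
SELECT location, reading FROM sensors WHERE reading = (SELECT MAX(reading) FROM sensors)

Result:
location | reading
---------+--------
Lobby    | 54.2   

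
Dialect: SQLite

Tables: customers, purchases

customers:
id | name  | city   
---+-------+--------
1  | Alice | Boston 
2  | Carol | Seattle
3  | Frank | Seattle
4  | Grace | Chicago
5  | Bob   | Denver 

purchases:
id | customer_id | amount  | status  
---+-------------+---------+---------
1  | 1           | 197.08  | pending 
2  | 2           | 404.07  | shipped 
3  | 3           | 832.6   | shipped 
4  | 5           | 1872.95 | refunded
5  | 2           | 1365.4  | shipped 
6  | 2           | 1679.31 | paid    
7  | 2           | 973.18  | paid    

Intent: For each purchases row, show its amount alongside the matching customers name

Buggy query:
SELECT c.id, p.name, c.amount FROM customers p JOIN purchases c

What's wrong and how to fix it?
Bug: Missing join condition: each purchases row is matched to all customers rows instead of just its own

Fix: Specify the join condition linking the foreign key to the parent id

Corrected query:
SELECT c.id, p.name, c.amount FROM customers p JOIN purchases c ON c.customer_id = p.id

Result:
id | name  | amount 
---+-------+--------
1  | Alice | 197.08 
2  | Carol | 404.07 
3  | Frank | 832.6  
4  | Bob   | 1872.95
5  | Carol | 1365.4 
6  | Carol | 1679.31
7  | Carol | 973.18 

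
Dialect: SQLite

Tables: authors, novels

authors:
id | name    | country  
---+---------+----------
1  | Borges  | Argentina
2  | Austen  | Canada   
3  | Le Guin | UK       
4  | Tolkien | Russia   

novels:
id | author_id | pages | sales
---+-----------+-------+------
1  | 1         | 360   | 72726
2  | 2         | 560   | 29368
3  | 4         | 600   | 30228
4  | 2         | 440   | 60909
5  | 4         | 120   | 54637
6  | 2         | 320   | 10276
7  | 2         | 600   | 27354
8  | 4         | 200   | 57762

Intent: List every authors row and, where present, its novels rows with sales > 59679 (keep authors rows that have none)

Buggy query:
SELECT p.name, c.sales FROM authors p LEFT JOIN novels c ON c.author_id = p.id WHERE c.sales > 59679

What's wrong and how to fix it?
Bug: Filtering c.sales in WHERE discards the NULL rows produced by LEFT JOIN, turning it into an inner join

Fix: Put 'c.sales > 59679' in the JOIN's ON clause instead of WHERE

Corrected query:
SELECT p.name, c.sales FROM authors p LEFT JOIN novels c ON c.author_id = p.id AND c.sales > 59679

Result:
name    | sales
--------+------
Borges  | 72726
Austen  | 60909
Le Guin | NULL 
Tolkien | NULL 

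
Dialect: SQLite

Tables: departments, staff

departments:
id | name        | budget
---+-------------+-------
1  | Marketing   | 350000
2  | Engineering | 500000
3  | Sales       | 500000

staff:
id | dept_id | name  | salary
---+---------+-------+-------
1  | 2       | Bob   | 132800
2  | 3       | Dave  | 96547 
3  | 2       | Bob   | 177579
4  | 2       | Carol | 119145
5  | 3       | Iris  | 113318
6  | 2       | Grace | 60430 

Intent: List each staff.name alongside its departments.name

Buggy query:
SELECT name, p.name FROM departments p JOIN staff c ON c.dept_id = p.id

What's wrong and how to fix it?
Bug: 'name' exists in both joined tables, so the database can't tell which one is meant

Fix: Prefix ambiguous columns with the table alias

Corrected query:
SELECT c.name, p.name FROM departments p JOIN staff c ON c.dept_id = p.id

Result:
name  | name       
------+------------
Bob   | Engineering
Dave  | Sales      
Bob   | Engineering
Carol | Engineering
Iris  | Sales      
Grace | Engineering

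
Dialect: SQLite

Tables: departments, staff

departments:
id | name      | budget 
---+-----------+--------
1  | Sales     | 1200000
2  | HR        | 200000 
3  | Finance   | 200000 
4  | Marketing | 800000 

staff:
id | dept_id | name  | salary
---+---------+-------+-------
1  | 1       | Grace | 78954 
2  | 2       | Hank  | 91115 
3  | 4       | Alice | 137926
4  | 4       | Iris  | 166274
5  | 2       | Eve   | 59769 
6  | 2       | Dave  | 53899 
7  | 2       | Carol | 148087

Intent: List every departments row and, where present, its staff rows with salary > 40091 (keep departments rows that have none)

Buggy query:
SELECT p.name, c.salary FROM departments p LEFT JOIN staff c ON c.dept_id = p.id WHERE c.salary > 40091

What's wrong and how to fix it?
Bug: Filtering c.salary in WHERE discards the NULL rows produced by LEFT JOIN, turning it into an inner join

Fix: Move the right-table condition into the ON clause so unmatched parents are kept

Corrected query:
SELECT p.name, c.salary FROM departments p LEFT JOIN staff c ON c.dept_id = p.id AND c.salary > 40091

Result:
name      | salary
----------+-------
Sales     | 78954 
HR        | 53899 
HR        | 59769 
HR        | 91115 
HR        | 148087
Finance   | NULL  
Marketing | 137926
Marketing | 166274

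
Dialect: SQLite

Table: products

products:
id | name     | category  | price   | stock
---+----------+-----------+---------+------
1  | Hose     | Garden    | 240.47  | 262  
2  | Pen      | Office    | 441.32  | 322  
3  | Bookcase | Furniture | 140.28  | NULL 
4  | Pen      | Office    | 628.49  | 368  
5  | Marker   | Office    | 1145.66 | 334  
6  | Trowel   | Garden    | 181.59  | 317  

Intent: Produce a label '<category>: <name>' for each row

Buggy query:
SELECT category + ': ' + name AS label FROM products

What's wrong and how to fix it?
Bug: '+' is numeric addition; on text columns SQLite converts them to 0 instead of concatenating

Fix: Replace + with || to concatenate text

Corrected query:
SELECT category || ': ' || name AS label FROM products

Result:
label              
-------------------
Garden: Hose       
Office: Pen        
Furniture: Bookcase
Office: Pen        
Office: Marker     
Garden: Trowel     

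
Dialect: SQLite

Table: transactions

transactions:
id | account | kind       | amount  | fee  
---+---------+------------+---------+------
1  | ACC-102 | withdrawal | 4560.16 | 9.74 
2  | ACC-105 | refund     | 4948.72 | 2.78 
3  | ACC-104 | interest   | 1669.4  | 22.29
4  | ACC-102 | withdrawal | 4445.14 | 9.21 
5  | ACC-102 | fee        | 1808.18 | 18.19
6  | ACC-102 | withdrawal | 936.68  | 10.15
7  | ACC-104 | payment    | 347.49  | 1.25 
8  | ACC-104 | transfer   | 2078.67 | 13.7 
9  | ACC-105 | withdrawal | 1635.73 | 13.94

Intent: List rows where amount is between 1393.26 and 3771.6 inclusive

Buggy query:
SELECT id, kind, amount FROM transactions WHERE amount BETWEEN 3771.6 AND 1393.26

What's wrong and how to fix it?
Bug: The bounds are reversed; BETWEEN a AND b requires a <= b to match anything

Fix: Swap the bounds so the smaller value comes first

Corrected query:
SELECT id, kind, amount FROM transactions WHERE amount BETWEEN 1393.26 AND 3771.6

Result:
id | kind       | amount 
---+------------+--------
3  | interest   | 1669.4 
5  | fee        | 1808.18
8  | transfer   | 2078.67
9  | withdrawal | 1635.73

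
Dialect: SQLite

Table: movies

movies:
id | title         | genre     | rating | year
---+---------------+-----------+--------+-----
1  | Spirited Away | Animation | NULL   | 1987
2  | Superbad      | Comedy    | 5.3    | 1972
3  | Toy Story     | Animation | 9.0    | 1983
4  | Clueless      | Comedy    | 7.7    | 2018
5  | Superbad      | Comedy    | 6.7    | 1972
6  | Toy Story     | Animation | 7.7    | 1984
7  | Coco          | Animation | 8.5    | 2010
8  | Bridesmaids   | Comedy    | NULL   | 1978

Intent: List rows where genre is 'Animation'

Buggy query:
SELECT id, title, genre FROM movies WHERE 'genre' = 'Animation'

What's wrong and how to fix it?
Bug: 'genre' in single quotes is a string literal, not the column; the comparison is literal-vs-literal and never true

Fix: Reference the column as genre without single quotes

Corrected query:
SELECT id, title, genre FROM movies WHERE genre = 'Animation'

Result:
id | title         | genre    
---+---------------+----------
1  | Spirited Away | Animation
3  | Toy Story     | Animation
6  | Toy Story     | Animation
7  | Coco          | Animation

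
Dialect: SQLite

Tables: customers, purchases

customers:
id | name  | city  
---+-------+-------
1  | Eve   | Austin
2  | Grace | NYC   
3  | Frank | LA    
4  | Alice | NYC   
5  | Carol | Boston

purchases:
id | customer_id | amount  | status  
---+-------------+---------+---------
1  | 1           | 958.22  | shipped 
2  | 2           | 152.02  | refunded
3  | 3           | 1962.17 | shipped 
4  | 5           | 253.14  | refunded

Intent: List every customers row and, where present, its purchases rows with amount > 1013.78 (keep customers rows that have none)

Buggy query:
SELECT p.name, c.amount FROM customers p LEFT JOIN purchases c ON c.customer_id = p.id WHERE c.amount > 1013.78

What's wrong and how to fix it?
Bug: A WHERE condition on the right-hand table after LEFT JOIN drops unmatched parents

Fix: Put 'c.amount > 1013.78' in the JOIN's ON clause instead of WHERE

Corrected query:
SELECT p.name, c.amount FROM customers p LEFT JOIN purchases c ON c.customer_id = p.id AND c.amount > 1013.78

Result:
name  | amount 
------+--------
Eve   | NULL   
Grace | NULL   
Frank | 1962.17
Alice | NULL   
Carol | NULL   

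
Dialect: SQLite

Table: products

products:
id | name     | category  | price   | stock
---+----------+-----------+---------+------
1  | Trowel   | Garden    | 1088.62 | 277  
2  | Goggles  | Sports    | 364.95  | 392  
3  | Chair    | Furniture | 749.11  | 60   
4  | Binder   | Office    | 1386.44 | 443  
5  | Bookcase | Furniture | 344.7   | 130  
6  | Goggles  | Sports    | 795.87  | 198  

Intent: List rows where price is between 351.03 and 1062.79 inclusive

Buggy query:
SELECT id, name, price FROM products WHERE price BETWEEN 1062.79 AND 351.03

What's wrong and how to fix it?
Bug: BETWEEN expects the lower bound first; with 1062.79 AND 351.03 the range is empty

Fix: Write BETWEEN 351.03 AND 1062.79

Corrected query:
SELECT id, name, price FROM products WHERE price BETWEEN 351.03 AND 1062.79

Result:
id | name    | price 
---+---------+-------
2  | Goggles | 364.95
3  | Chair   | 749.11
6  | Goggles | 795.87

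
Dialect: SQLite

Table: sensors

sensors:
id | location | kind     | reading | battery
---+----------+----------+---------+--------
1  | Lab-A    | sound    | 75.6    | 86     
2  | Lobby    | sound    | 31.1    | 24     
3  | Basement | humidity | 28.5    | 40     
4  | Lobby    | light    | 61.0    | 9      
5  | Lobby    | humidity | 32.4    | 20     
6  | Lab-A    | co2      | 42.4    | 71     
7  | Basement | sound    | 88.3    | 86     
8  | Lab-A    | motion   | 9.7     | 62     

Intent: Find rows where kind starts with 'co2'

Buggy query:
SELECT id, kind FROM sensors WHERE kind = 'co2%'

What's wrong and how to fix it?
Bug: Wildcards only work with LIKE; '=' treats '%' as a literal character

Fix: Replace '=' with LIKE so 'co2%' is treated as a pattern

Corrected query:
SELECT id, kind FROM sensors WHERE kind LIKE 'co2%'

Result:
id | kind
---+-----
6  | co2 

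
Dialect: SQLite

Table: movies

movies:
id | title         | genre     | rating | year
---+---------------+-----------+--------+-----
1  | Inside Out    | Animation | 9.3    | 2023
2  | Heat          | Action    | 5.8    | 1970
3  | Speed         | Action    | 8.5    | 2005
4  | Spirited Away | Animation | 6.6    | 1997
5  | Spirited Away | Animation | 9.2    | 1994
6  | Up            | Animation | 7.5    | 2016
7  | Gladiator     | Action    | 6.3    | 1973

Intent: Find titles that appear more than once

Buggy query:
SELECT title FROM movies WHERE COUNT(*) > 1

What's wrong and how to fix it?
Bug: COUNT(*) is an aggregate and cannot be used in WHERE

Fix: Group first, then use HAVING for the count condition

Corrected query:
SELECT title FROM movies GROUP BY title HAVING COUNT(*) > 1

Result:
title        
-------------
Spirited Away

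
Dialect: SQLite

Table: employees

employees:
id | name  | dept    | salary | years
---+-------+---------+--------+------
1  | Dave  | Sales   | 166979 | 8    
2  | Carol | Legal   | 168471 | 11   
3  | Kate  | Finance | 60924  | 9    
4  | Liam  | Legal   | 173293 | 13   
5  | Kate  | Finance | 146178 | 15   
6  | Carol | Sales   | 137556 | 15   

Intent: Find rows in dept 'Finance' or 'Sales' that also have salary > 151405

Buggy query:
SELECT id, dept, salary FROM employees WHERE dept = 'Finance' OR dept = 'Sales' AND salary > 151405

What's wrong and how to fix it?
Bug: AND binds tighter than OR, so this parses as dept = 'Finance' OR (dept = 'Sales' AND salary > 151405)

Fix: Group the OR with parentheses (or use IN), then AND the threshold

Corrected query:
SELECT id, dept, salary FROM employees WHERE (dept = 'Finance' OR dept = 'Sales') AND salary > 151405

Result:
id | dept  | salary
---+-------+-------
1  | Sales | 166979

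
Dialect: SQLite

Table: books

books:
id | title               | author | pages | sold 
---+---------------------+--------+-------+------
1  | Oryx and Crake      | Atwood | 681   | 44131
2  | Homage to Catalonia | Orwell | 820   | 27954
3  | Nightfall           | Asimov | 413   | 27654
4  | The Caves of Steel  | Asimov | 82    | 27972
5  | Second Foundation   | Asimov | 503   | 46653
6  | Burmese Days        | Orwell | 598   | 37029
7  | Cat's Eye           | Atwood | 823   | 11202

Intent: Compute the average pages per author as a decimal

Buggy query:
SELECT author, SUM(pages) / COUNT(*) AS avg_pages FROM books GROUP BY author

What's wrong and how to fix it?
Bug: SUM(pages) and COUNT(*) are both integers; the division truncates the fractional part

Fix: Cast one side to REAL so the division keeps the fractional part

Corrected query:
SELECT author, SUM(pages) * 1.0 / COUNT(*) AS avg_pages FROM books GROUP BY author

Result:
author | avg_pages 
-------+-----------
Asimov | 332.666667
Atwood | 752       
Orwell | 709       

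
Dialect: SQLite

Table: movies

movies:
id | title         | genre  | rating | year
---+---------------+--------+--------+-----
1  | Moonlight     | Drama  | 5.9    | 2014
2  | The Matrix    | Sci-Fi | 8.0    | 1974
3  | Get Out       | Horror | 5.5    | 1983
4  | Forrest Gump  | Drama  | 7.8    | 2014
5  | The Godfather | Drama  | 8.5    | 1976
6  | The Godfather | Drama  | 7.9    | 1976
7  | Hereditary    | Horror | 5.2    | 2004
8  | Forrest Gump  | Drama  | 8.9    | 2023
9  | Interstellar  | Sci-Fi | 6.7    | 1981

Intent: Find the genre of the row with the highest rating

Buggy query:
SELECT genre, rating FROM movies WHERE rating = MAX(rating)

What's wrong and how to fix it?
Bug: MAX(rating) is an aggregate and cannot be used directly in WHERE

Fix: Wrap MAX in a scalar subquery so WHERE compares against a single value

Corrected query:
SELECT genre, rating FROM movies WHERE rating = (SELECT MAX(rating) FROM movies)

Result:
genre | rating
------+-------
Drama | 8.9   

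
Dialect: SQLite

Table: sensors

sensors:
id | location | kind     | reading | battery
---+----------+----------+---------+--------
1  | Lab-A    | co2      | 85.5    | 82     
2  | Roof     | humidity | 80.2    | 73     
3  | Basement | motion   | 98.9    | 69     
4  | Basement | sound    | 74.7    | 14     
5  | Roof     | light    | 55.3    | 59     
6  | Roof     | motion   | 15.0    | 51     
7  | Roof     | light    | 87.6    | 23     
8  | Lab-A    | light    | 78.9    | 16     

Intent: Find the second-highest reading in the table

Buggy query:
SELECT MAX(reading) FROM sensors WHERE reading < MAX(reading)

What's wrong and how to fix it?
Bug: The inner MAX is an aggregate inside WHERE, which is not allowed

Fix: Put the inner MAX in a scalar subquery

Corrected query:
SELECT MAX(reading) FROM sensors WHERE reading < (SELECT MAX(reading) FROM sensors)

Result:
MAX(reading)
------------
87.6        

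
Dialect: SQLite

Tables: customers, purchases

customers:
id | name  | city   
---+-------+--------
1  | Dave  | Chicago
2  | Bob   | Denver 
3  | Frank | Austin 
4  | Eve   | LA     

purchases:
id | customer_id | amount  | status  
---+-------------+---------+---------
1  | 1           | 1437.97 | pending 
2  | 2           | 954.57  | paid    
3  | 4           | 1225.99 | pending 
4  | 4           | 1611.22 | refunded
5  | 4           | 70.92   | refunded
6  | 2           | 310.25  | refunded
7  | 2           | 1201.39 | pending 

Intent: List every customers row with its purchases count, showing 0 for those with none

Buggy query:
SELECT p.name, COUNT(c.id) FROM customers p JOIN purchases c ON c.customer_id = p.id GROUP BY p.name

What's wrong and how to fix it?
Bug: INNER JOIN drops customers rows that have no matching purchases rows

Fix: Switch to LEFT JOIN to retain unmatched parent rows

Corrected query:
SELECT p.name, COUNT(c.id) FROM customers p LEFT JOIN purchases c ON c.customer_id = p.id GROUP BY p.name

Result:
name  | COUNT(c.id)
------+------------
Bob   | 3          
Dave  | 1          
Eve   | 3          
Frank | 0          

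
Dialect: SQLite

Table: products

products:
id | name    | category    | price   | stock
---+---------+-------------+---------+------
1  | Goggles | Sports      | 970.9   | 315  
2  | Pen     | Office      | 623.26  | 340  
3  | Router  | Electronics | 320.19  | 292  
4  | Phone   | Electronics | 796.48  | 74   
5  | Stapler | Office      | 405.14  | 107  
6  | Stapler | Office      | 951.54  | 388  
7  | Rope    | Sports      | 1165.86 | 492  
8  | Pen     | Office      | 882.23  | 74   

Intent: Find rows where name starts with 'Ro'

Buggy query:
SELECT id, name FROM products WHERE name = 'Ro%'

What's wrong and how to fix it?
Bug: '=' compares the literal string including the % character; pattern matching needs LIKE

Fix: Use LIKE for wildcard pattern matching

Corrected query:
SELECT id, name FROM products WHERE name LIKE 'Ro%'

Result:
id | name  
---+-------
3  | Router
7  | Rope  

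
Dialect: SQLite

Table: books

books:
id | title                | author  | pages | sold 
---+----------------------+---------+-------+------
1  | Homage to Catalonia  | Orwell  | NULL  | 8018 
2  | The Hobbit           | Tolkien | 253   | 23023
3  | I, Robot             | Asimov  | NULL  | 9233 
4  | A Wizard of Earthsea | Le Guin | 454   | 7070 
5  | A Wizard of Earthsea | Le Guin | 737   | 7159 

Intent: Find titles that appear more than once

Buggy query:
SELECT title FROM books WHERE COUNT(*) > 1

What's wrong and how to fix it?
Bug: COUNT(*) is an aggregate and cannot be used in WHERE

Fix: Group first, then use HAVING for the count condition

Corrected query:
SELECT title FROM books GROUP BY title HAVING COUNT(*) > 1

Result:
title               
--------------------
A Wizard of Earthsea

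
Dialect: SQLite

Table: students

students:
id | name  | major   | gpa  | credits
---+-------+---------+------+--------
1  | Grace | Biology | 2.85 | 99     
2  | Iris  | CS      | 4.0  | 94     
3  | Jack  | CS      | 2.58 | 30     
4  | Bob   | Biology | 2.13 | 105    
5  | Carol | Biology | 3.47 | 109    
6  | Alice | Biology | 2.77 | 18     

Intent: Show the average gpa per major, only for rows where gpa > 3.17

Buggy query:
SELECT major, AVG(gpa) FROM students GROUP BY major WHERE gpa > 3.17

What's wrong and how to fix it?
Bug: Row-level WHERE must come before GROUP BY in the clause order

Fix: Place WHERE between FROM and GROUP BY

Corrected query:
SELECT major, AVG(gpa) FROM students WHERE gpa > 3.17 GROUP BY major

Result:
major   | AVG(gpa)
--------+---------
Biology | 3.47    
CS      | 4       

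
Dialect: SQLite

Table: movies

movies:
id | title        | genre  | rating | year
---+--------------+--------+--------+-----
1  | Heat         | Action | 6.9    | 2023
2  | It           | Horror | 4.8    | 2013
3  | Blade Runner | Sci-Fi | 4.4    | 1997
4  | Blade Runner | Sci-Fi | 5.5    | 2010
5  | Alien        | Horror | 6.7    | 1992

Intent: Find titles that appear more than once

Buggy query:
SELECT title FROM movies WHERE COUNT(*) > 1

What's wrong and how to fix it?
Bug: COUNT(*) is an aggregate and cannot be used in WHERE

Fix: GROUP BY title, then filter groups with HAVING COUNT(*) > 1

Corrected query:
SELECT title FROM movies GROUP BY title HAVING COUNT(*) > 1

Result:
title       
------------
Blade Runner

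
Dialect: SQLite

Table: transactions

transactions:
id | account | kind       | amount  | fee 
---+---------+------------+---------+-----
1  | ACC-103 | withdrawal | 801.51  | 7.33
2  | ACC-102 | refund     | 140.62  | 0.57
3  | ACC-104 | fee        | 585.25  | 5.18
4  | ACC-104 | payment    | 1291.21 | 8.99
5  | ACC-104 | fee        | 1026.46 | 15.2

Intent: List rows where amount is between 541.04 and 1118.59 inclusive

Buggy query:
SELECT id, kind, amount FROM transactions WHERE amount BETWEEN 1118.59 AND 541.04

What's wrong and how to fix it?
Bug: The bounds are reversed; BETWEEN a AND b requires a <= b to match anything

Fix: Swap the bounds so the smaller value comes first

Corrected query:
SELECT id, kind, amount FROM transactions WHERE amount BETWEEN 541.04 AND 1118.59

Result:
id | kind       | amount 
---+------------+--------
1  | withdrawal | 801.51 
3  | fee        | 585.25 
5  | fee        | 1026.46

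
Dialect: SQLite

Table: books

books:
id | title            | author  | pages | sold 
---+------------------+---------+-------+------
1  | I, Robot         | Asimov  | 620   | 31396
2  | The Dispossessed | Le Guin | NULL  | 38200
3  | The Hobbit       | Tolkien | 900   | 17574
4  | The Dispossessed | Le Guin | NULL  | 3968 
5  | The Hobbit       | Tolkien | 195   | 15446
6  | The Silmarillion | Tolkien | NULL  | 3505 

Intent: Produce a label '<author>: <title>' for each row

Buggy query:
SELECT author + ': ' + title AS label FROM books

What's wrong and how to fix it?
Bug: '+' is numeric addition; on text columns SQLite converts them to 0 instead of concatenating

Fix: Replace + with || to concatenate text

Corrected query:
SELECT author || ': ' || title AS label FROM books

Result:
label                    
-------------------------
Asimov: I, Robot         
Le Guin: The Dispossessed
Tolkien: The Hobbit      
Le Guin: The Dispossessed
Tolkien: The Hobbit      
Tolkien: The Silmarillion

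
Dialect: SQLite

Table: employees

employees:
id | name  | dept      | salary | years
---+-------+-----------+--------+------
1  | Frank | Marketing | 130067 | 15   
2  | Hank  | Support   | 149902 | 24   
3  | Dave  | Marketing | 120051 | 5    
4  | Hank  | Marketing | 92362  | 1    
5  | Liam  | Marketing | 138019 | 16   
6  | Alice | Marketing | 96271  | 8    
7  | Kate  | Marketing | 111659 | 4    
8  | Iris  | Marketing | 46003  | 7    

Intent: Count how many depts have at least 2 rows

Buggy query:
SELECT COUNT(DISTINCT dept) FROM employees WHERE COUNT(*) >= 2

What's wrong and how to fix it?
Bug: COUNT(*) cannot appear in WHERE; the per-group count doesn't exist yet

Fix: Use a subquery that GROUPs and filters with HAVING, then count its rows

Corrected query:
SELECT COUNT(*) FROM (SELECT dept FROM employees GROUP BY dept HAVING COUNT(*) >= 2)

Result:
COUNT(*)
--------
1       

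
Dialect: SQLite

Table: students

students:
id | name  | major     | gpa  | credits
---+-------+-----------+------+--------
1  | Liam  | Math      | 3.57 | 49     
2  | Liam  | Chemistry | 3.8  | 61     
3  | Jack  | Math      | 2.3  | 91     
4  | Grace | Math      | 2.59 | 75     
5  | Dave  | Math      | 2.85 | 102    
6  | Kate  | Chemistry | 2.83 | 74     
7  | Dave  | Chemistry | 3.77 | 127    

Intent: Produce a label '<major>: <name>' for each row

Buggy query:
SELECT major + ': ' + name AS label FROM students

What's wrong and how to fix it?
Bug: SQLite uses || for string concatenation; + coerces text to numbers (yielding 0)

Fix: Use the || operator for string concatenation

Corrected query:
SELECT major || ': ' || name AS label FROM students

Result:
label          
---------------
Math: Liam     
Chemistry: Liam
Math: Jack     
Math: Grace    
Math: Dave     
Chemistry: Kate
Chemistry: Dave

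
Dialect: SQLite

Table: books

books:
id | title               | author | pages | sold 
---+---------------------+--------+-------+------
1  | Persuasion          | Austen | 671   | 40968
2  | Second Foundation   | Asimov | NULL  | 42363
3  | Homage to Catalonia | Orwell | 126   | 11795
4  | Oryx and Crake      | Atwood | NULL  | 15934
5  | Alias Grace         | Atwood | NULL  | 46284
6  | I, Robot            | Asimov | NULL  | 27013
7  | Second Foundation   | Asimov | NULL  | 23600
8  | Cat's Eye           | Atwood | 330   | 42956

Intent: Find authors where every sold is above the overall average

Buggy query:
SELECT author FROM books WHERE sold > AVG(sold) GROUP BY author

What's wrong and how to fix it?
Bug: WHERE evaluates per row before aggregation, so AVG() is unavailable

Fix: Use a subquery for AVG and a HAVING MIN(...) filter so the condition holds for every row in the group

Corrected query:
SELECT author FROM books GROUP BY author HAVING MIN(sold) > (SELECT AVG(sold) FROM books)

Result:
author
------
Austen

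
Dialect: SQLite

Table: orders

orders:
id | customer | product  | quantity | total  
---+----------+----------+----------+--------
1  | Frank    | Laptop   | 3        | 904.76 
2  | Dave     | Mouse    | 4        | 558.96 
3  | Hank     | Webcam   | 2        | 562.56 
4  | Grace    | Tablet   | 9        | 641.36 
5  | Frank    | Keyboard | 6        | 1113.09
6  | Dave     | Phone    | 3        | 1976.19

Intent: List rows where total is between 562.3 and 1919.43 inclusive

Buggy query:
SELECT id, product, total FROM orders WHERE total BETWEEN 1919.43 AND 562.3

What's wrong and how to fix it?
Bug: The bounds are reversed; BETWEEN a AND b requires a <= b to match anything

Fix: Write BETWEEN 562.3 AND 1919.43

Corrected query:
SELECT id, product, total FROM orders WHERE total BETWEEN 562.3 AND 1919.43

Result:
id | product  | total  
---+----------+--------
1  | Laptop   | 904.76 
3  | Webcam   | 562.56 
4  | Tablet   | 641.36 
5  | Keyboard | 1113.09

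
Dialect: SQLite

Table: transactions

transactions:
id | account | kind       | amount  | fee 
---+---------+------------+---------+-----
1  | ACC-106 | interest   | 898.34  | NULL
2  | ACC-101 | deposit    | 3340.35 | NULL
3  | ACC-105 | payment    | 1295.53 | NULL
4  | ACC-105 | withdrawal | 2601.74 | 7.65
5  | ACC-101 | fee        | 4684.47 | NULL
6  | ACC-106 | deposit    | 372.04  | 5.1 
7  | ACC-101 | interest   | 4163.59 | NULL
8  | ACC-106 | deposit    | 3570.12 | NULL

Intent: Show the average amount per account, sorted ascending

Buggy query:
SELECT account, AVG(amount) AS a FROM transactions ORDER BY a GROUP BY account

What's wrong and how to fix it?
Bug: GROUP BY must precede ORDER BY

Fix: Move ORDER BY to the end, after GROUP BY

Corrected query:
SELECT account, AVG(amount) AS a FROM transactions GROUP BY account ORDER BY a

Result:
account | a          
--------+------------
ACC-106 | 1613.5     
ACC-105 | 1948.635   
ACC-101 | 4062.803333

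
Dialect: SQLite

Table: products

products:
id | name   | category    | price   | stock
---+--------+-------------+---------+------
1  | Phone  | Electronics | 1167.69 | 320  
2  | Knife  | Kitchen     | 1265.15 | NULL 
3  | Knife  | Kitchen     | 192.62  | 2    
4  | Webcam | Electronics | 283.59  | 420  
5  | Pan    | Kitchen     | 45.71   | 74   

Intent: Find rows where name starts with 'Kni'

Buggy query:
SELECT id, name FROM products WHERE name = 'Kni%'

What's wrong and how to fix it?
Bug: '=' compares the literal string including the % character; pattern matching needs LIKE

Fix: Replace '=' with LIKE so 'Kni%' is treated as a pattern

Corrected query:
SELECT id, name FROM products WHERE name LIKE 'Kni%'

Result:
id | name 
---+------
2  | Knife
3  | Knife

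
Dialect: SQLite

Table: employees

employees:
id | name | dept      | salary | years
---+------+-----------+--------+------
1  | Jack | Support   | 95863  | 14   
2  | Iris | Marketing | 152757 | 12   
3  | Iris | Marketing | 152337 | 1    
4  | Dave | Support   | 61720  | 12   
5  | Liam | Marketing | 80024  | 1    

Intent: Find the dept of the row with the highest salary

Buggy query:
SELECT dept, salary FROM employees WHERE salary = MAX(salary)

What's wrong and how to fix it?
Bug: WHERE is evaluated per row; an aggregate over the whole table isn't defined there

Fix: Wrap MAX in a scalar subquery so WHERE compares against a single value

Corrected query:
SELECT dept, salary FROM employees WHERE salary = (SELECT MAX(salary) FROM employees)

Result:
dept      | salary
----------+-------
Marketing | 152757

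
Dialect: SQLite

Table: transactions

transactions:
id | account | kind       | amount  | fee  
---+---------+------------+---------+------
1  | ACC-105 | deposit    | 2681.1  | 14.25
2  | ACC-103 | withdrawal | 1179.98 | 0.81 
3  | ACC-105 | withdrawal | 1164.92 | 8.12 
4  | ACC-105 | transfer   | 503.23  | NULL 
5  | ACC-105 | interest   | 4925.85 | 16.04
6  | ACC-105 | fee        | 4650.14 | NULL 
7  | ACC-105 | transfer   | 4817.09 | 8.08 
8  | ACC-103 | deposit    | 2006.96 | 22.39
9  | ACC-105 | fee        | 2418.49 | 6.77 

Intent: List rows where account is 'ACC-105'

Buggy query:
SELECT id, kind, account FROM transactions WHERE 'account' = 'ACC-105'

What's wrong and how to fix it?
Bug: Single quotes denote string literals in SQL; the column name is being compared as a constant string

Fix: Remove the quotes around the column name (or use double quotes for an identifier)

Corrected query:
SELECT id, kind, account FROM transactions WHERE account = 'ACC-105'

Result:
id | kind       | account
---+------------+--------
1  | deposit    | ACC-105
3  | withdrawal | ACC-105
4  | transfer   | ACC-105
5  | interest   | ACC-105
6  | fee        | ACC-105
7  | transfer   | ACC-105
9  | fee        | ACC-105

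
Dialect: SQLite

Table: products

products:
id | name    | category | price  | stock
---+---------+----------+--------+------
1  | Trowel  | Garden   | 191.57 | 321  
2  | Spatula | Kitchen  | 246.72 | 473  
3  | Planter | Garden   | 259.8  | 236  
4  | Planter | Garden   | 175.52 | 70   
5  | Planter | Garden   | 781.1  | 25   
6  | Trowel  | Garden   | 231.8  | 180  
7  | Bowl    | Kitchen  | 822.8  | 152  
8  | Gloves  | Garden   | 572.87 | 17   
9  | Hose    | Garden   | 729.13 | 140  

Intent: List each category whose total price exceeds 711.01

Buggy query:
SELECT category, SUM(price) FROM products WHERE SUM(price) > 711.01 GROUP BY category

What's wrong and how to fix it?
Bug: SUM(price) is an aggregate, but WHERE filters rows before aggregation

Fix: Move the aggregate condition to a HAVING clause

Corrected query:
SELECT category, SUM(price) FROM products GROUP BY category HAVING SUM(price) > 711.01

Result:
category | SUM(price)
---------+-----------
Garden   | 2941.79   
Kitchen  | 1069.52   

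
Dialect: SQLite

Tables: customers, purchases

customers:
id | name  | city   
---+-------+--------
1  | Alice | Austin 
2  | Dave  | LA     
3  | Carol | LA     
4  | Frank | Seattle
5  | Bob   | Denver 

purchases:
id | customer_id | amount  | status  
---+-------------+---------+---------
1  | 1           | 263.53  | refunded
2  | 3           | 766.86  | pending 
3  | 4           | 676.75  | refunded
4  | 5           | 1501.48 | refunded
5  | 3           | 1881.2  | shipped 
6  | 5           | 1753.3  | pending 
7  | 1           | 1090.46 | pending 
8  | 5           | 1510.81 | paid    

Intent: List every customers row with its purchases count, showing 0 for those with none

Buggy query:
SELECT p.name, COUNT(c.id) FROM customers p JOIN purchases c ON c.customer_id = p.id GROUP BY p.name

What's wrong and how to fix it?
Bug: INNER JOIN drops customers rows that have no matching purchases rows

Fix: Use LEFT JOIN so parents without children still appear (COUNT(c.id) gives 0)

Corrected query:
SELECT p.name, COUNT(c.id) FROM customers p LEFT JOIN purchases c ON c.customer_id = p.id GROUP BY p.name

Result:
name  | COUNT(c.id)
------+------------
Alice | 2          
Bob   | 3          
Carol | 2          
Dave  | 0          
Frank | 1          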